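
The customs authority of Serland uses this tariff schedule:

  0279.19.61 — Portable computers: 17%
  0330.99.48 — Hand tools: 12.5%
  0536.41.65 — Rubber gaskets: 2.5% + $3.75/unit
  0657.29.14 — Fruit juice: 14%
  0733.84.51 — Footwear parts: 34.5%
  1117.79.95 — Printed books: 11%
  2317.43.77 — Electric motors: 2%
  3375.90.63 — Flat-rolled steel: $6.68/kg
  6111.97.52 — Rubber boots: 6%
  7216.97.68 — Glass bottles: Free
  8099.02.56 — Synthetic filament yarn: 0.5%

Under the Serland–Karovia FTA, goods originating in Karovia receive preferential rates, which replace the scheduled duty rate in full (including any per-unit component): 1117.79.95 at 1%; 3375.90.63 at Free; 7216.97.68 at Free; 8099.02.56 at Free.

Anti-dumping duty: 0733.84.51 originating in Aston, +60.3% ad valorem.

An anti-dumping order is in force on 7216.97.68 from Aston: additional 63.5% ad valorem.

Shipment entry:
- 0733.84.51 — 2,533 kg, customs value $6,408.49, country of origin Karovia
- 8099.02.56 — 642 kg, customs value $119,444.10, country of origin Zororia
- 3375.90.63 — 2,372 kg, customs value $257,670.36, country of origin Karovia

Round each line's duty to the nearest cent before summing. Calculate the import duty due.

$2,808.15

Line 1 (0733.84.51, Karovia, 2,533 kg, $6,408.49):
Base rate for 0733.84.51 is 34.5%.
Origin Karovia is the FTA partner but 0733.84.51 is not on the preference list; base rate stands.
The additional-duty order on 0733.84.51 targets Aston, not Karovia; it does not apply.
Duty = $6,408.49 × 34.5% = $2,210.93.
Line 2 (8099.02.56, Zororia, 642 kg, $119,444.10):
Base rate for 8099.02.56 is 0.5%.
8099.02.56 has an FTA preferential rate, but origin Zororia is not Karovia; base rate stands.
Duty = $119,444.10 × 0.5% = $597.22.
Line 3 (3375.90.63, Karovia, 2,372 kg, $257,670.36):
Base rate for 3375.90.63 is $6.68/kg.
Origin Karovia qualifies under the Serland–Karovia agreement and 3375.90.63 is covered: preferential rate Free applies instead.
Duty = $257,670.36 × 0% = $0.00.
Total = $2,210.93 + $597.22 + $0.00 = $2,808.15.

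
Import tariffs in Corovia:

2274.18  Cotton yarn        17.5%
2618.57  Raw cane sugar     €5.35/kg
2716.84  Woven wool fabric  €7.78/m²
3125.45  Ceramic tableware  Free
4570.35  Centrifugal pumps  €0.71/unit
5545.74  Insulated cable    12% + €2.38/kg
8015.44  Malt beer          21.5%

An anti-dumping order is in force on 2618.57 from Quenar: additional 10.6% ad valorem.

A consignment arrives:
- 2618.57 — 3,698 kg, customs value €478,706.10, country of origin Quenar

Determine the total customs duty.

Line 1 (2618.57, Quenar, 3,698 kg, €478,706.10):
Base rate for 2618.57 is €5.35/kg.
Additional duty on 2618.57 from Quenar: +10.6% ad valorem. Applied ad valorem rate = 10.6%.
Duty = €478,706.10 × 10.6% + 3,698 × €5.35 = €70,527.15.

€70,527.15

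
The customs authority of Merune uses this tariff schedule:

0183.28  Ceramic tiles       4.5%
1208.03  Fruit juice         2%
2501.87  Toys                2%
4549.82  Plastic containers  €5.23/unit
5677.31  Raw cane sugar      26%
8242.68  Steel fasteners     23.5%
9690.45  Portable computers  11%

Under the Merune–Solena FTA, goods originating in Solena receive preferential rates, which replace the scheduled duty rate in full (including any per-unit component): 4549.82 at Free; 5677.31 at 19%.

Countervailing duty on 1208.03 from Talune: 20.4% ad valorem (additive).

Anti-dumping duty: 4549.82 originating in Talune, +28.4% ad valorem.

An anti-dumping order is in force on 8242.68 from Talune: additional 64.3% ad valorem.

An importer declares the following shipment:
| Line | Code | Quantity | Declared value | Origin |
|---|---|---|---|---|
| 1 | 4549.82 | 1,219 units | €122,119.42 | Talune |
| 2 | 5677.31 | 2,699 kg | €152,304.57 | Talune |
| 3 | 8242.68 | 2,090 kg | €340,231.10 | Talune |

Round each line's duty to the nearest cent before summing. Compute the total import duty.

€379,379.39

Line 1 (4549.82, Talune, 1,219 units, €122,119.42):
Base rate for 4549.82 is €5.23/unit.
4549.82 has an FTA preferential rate, but origin Talune is not Solena; base rate stands.
Additional duty on 4549.82 from Talune: +28.4% ad valorem. Applied ad valorem rate = 28.4%.
Duty = €122,119.42 × 28.4% + 1,219 × €5.23 = €41,057.29.
Line 2 (5677.31, Talune, 2,699 kg, €152,304.57):
Base rate for 5677.31 is 26%.
5677.31 has an FTA preferential rate, but origin Talune is not Solena; base rate stands.
Duty = €152,304.57 × 26% = €39,599.19.
Line 3 (8242.68, Talune, 2,090 kg, €340,231.10):
Base rate for 8242.68 is 23.5%.
Additional duty on 8242.68 from Talune: +64.3%. Applied ad valorem rate: 23.5% + 64.3% = 87.8%.
Duty = €340,231.10 × 87.8% = €298,722.91.
Total = €41,057.29 + €39,599.19 + €298,722.91 = €379,379.39.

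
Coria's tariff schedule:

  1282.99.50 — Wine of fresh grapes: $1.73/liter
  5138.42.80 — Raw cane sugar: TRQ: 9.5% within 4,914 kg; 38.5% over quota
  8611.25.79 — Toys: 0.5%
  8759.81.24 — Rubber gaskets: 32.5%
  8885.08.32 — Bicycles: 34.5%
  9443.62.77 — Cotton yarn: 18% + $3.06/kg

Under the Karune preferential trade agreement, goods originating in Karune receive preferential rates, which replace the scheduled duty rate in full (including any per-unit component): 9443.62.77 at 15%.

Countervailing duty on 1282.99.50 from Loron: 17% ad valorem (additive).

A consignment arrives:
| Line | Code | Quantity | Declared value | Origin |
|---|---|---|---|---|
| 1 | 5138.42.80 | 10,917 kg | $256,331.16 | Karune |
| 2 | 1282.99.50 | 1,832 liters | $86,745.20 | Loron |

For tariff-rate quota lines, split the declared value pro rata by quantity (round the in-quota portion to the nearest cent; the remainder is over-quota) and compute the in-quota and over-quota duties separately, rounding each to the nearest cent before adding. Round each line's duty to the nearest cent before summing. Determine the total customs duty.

Line 1 (5138.42.80, Karune, 10,917 kg, $256,331.16):
Code 5138.42.80 is under a tariff-rate quota (threshold 4,914 kg). In-quota: 4,914 kg at 9.5%; over-quota: 6,003 kg at 38.5%.
Pro-rata value split: in-quota = $256,331.16 × 4,914/10,917 = $115,380.72; over-quota = $256,331.16 − $115,380.72 = $140,950.44.
In-quota duty = $115,380.72 × 9.5% = $10,961.17. Over-quota duty = $140,950.44 × 38.5% = $54,265.92.
Line duty = $10,961.17 + $54,265.92 = $65,227.09.
Line 2 (1282.99.50, Loron, 1,832 liters, $86,745.20):
Base rate for 1282.99.50 is $1.73/liter.
Additional duty on 1282.99.50 from Loron: +17% ad valorem. Applied ad valorem rate = 17%.
Duty = $86,745.20 × 17% + 1,832 × $1.73 = $17,916.04.
Total = $65,227.09 + $17,916.04 = $83,143.13.

$83,143.13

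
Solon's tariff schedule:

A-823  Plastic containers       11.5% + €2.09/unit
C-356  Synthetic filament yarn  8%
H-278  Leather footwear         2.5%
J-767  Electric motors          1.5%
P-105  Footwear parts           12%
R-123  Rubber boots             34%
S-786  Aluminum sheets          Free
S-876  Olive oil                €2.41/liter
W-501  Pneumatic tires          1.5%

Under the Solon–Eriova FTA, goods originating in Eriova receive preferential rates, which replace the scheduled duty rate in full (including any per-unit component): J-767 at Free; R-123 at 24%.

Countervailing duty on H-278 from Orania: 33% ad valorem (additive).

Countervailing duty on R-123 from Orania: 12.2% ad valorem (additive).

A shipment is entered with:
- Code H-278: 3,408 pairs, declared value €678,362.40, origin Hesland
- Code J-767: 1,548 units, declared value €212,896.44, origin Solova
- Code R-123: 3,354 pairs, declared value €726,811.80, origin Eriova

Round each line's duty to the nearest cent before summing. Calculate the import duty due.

€194,587.34

Line 1 (H-278, Hesland, 3,408 pairs, €678,362.40):
Base rate for H-278 is 2.5%.
The additional-duty order on H-278 targets Orania, not Hesland; it does not apply.
Duty = €678,362.40 × 2.5% = €16,959.06.
Line 2 (J-767, Solova, 1,548 units, €212,896.44):
Base rate for J-767 is 1.5%.
J-767 has an FTA preferential rate, but origin Solova is not Eriova; base rate stands.
Duty = €212,896.44 × 1.5% = €3,193.45.
Line 3 (R-123, Eriova, 3,354 pairs, €726,811.80):
Base rate for R-123 is 34%.
Origin Eriova qualifies under the Solon–Eriova agreement and R-123 is covered: preferential rate 24% applies instead.
The additional-duty order on R-123 targets Orania, not Eriova; it does not apply.
Duty = €726,811.80 × 24% = €174,434.83.
Total = €16,959.06 + €3,193.45 + €174,434.83 = €194,587.34.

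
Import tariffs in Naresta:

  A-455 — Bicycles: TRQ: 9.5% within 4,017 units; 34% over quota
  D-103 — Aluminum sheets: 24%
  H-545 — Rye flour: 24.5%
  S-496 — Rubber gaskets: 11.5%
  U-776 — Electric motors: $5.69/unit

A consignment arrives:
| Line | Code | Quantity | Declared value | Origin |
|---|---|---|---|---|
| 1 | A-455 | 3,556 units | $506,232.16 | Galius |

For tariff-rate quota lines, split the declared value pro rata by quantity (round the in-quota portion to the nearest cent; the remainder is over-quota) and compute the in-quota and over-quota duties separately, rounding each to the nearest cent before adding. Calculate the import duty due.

$48,092.06

Line 1 (A-455, Galius, 3,556 units, $506,232.16):
Code A-455 is under a tariff-rate quota (threshold 4,017 units). Quantity 3,556 units is within the quota, so the in-quota rate 9.5% applies to the full value.
Duty = $506,232.16 × 9.5% = $48,092.06.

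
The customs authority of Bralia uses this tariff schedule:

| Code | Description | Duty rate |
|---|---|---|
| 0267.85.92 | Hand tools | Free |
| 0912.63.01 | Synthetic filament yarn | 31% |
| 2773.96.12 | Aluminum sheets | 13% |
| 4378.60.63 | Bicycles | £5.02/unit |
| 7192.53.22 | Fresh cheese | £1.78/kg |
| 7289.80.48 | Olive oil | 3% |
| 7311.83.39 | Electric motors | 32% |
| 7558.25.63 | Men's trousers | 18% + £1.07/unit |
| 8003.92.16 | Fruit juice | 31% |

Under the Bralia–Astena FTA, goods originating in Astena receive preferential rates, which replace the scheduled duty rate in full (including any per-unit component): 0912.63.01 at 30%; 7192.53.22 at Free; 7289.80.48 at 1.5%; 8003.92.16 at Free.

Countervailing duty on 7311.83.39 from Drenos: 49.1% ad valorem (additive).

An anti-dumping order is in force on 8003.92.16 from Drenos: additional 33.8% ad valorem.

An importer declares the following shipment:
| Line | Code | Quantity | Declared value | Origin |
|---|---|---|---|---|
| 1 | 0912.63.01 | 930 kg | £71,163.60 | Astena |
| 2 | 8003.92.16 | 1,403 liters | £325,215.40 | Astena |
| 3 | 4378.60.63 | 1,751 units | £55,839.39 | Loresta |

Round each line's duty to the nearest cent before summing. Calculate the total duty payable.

£30,139.10

Line 1 (0912.63.01, Astena, 930 kg, £71,163.60):
Base rate for 0912.63.01 is 31%.
Origin Astena qualifies under the Bralia–Astena agreement and 0912.63.01 is covered: preferential rate 30% applies instead.
Duty = £71,163.60 × 30% = £21,349.08.
Line 2 (8003.92.16, Astena, 1,403 liters, £325,215.40):
Base rate for 8003.92.16 is 31%.
Origin Astena qualifies under the Bralia–Astena agreement and 8003.92.16 is covered: preferential rate Free applies instead.
The additional-duty order on 8003.92.16 targets Drenos, not Astena; it does not apply.
Duty = £325,215.40 × 0% = £0.00.
Line 3 (4378.60.63, Loresta, 1,751 units, £55,839.39):
Base rate for 4378.60.63 is £5.02/unit.
Duty = 1,751 × £5.02 = £8,790.02.
Total = £21,349.08 + £0.00 + £8,790.02 = £30,139.10.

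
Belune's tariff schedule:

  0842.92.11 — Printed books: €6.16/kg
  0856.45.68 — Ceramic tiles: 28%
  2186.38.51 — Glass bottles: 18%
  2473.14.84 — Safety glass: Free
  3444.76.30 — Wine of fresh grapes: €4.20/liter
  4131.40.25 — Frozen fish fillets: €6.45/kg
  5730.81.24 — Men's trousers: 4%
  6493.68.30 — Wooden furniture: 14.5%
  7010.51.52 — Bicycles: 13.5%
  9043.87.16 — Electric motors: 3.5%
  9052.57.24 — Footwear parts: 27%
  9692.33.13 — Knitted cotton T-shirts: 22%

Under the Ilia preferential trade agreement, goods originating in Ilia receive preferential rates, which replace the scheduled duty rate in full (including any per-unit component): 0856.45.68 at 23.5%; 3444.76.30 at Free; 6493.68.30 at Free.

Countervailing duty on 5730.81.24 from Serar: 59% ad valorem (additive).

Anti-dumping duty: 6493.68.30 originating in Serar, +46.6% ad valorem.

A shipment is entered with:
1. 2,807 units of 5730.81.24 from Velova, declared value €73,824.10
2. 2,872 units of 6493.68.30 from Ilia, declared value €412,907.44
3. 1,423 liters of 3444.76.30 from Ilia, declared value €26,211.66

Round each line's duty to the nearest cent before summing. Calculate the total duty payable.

€2,952.96

Line 1 (5730.81.24, Velova, 2,807 units, €73,824.10):
Base rate for 5730.81.24 is 4%.
The additional-duty order on 5730.81.24 targets Serar, not Velova; it does not apply.
Duty = €73,824.10 × 4% = €2,952.96.
Line 2 (6493.68.30, Ilia, 2,872 units, €412,907.44):
Base rate for 6493.68.30 is 14.5%.
Origin Ilia qualifies under the Belune–Ilia agreement and 6493.68.30 is covered: preferential rate Free applies instead.
The additional-duty order on 6493.68.30 targets Serar, not Ilia; it does not apply.
Duty = €412,907.44 × 0% = €0.00.
Line 3 (3444.76.30, Ilia, 1,423 liters, €26,211.66):
Base rate for 3444.76.30 is €4.20/liter.
Origin Ilia qualifies under the Belune–Ilia agreement and 3444.76.30 is covered: preferential rate Free applies instead.
Duty = €26,211.66 × 0% = €0.00.
Total = €2,952.96 + €0.00 + €0.00 = €2,952.96.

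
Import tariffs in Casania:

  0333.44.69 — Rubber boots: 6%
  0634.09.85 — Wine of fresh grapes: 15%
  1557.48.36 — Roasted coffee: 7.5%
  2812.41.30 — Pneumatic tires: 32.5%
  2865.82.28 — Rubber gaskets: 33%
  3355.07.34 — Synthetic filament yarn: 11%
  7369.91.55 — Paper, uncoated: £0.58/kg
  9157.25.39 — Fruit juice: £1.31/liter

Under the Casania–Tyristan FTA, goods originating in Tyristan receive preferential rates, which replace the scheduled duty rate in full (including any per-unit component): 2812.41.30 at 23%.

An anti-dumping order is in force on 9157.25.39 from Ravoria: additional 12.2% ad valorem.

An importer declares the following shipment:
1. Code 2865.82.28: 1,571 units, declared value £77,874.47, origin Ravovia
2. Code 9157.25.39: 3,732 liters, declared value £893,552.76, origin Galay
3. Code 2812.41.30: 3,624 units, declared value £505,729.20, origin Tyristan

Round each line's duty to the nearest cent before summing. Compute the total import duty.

£146,905.22

Line 1 (2865.82.28, Ravovia, 1,571 units, £77,874.47):
Base rate for 2865.82.28 is 33%.
Duty = £77,874.47 × 33% = £25,698.58.
Line 2 (9157.25.39, Galay, 3,732 liters, £893,552.76):
Base rate for 9157.25.39 is £1.31/liter.
The additional-duty order on 9157.25.39 targets Ravoria, not Galay; it does not apply.
Duty = 3,732 × £1.31 = £4,888.92.
Line 3 (2812.41.30, Tyristan, 3,624 units, £505,729.20):
Base rate for 2812.41.30 is 32.5%.
Origin Tyristan qualifies under the Casania–Tyristan agreement and 2812.41.30 is covered: preferential rate 23% applies instead.
Duty = £505,729.20 × 23% = £116,317.72.
Total = £25,698.58 + £4,888.92 + £116,317.72 = £146,905.22.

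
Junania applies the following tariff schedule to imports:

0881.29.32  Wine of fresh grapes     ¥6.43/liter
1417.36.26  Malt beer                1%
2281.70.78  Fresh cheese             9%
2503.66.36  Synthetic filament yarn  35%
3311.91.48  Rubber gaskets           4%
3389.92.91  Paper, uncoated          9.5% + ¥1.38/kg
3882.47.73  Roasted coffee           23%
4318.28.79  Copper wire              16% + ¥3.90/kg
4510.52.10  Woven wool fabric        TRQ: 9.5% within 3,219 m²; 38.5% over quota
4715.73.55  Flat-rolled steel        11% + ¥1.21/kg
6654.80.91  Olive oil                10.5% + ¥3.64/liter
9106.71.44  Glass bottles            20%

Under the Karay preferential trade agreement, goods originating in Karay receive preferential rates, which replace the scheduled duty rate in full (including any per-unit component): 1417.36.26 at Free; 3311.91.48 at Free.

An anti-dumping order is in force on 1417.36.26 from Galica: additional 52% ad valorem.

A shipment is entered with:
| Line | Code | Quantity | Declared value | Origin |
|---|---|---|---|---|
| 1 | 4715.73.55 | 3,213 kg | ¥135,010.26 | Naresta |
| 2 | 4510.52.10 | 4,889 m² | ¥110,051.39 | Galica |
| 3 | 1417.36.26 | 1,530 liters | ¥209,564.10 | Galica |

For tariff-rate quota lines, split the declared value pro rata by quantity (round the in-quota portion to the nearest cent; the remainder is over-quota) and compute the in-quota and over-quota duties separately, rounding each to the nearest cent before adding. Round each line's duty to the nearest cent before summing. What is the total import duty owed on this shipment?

Line 1 (4715.73.55, Naresta, 3,213 kg, ¥135,010.26):
Base rate for 4715.73.55 is 11% + ¥1.21/kg.
Duty = ¥135,010.26 × 11% + 3,213 × ¥1.21 = ¥18,738.86.
Line 2 (4510.52.10, Galica, 4,889 m², ¥110,051.39):
Code 4510.52.10 is under a tariff-rate quota (threshold 3,219 m²). In-quota: 3,219 m² at 9.5%; over-quota: 1,670 m² at 38.5%.
Pro-rata value split: in-quota = ¥110,051.39 × 3,219/4,889 = ¥72,459.69; over-quota = ¥110,051.39 − ¥72,459.69 = ¥37,591.70.
In-quota duty = ¥72,459.69 × 9.5% = ¥6,883.67. Over-quota duty = ¥37,591.70 × 38.5% = ¥14,472.80.
Line duty = ¥6,883.67 + ¥14,472.80 = ¥21,356.47.
Line 3 (1417.36.26, Galica, 1,530 liters, ¥209,564.10):
Base rate for 1417.36.26 is 1%.
1417.36.26 has an FTA preferential rate, but origin Galica is not Karay; base rate stands.
Additional duty on 1417.36.26 from Galica: +52%. Applied ad valorem rate: 1% + 52% = 53%.
Duty = ¥209,564.10 × 53% = ¥111,068.97.
Total = ¥18,738.86 + ¥21,356.47 + ¥111,068.97 = ¥151,164.30.

¥151,164.30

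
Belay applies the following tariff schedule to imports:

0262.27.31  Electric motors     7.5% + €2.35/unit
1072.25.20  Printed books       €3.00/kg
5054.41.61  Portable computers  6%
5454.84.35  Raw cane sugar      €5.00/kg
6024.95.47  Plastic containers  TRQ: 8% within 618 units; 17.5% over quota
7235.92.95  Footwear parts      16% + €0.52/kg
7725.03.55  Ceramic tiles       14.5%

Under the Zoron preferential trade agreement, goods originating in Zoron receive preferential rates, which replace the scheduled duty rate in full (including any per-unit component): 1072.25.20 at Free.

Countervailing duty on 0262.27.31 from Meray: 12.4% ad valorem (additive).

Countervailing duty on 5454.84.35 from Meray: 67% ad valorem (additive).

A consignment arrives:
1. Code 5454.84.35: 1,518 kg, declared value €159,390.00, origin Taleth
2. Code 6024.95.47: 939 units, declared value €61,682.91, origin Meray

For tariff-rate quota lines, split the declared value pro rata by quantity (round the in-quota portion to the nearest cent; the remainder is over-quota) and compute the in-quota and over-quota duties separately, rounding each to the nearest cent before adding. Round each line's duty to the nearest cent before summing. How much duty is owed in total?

Line 1 (5454.84.35, Taleth, 1,518 kg, €159,390.00):
Base rate for 5454.84.35 is €5.00/kg.
The additional-duty order on 5454.84.35 targets Meray, not Taleth; it does not apply.
Duty = 1,518 × €5.00 = €7,590.00.
Line 2 (6024.95.47, Meray, 939 units, €61,682.91):
Code 6024.95.47 is under a tariff-rate quota (threshold 618 units). In-quota: 618 units at 8%; over-quota: 321 units at 17.5%.
Pro-rata value split: in-quota = €61,682.91 × 618/939 = €40,596.42; over-quota = €61,682.91 − €40,596.42 = €21,086.49.
In-quota duty = €40,596.42 × 8% = €3,247.71. Over-quota duty = €21,086.49 × 17.5% = €3,690.14.
Line duty = €3,247.71 + €3,690.14 = €6,937.85.
Total = €7,590.00 + €6,937.85 = €14,527.85.

€14,527.85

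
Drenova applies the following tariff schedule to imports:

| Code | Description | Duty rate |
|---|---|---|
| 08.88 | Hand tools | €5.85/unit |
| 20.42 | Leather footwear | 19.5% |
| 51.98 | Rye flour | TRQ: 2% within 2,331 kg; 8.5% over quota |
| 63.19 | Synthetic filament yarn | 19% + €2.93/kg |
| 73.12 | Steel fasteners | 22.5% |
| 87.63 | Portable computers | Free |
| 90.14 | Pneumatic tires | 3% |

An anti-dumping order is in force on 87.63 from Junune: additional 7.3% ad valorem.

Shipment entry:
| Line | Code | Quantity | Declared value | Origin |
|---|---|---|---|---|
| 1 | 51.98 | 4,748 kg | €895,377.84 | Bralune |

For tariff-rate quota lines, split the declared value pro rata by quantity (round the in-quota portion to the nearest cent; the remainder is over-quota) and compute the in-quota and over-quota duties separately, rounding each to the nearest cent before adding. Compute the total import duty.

Line 1 (51.98, Bralune, 4,748 kg, €895,377.84):
Code 51.98 is under a tariff-rate quota (threshold 2,331 kg). In-quota: 2,331 kg at 2%; over-quota: 2,417 kg at 8.5%.
Pro-rata value split: in-quota = €895,377.84 × 2,331/4,748 = €439,579.98; over-quota = €895,377.84 − €439,579.98 = €455,797.86.
In-quota duty = €439,579.98 × 2% = €8,791.60. Over-quota duty = €455,797.86 × 8.5% = €38,742.82.
Line duty = €8,791.60 + €38,742.82 = €47,534.42.

€47,534.42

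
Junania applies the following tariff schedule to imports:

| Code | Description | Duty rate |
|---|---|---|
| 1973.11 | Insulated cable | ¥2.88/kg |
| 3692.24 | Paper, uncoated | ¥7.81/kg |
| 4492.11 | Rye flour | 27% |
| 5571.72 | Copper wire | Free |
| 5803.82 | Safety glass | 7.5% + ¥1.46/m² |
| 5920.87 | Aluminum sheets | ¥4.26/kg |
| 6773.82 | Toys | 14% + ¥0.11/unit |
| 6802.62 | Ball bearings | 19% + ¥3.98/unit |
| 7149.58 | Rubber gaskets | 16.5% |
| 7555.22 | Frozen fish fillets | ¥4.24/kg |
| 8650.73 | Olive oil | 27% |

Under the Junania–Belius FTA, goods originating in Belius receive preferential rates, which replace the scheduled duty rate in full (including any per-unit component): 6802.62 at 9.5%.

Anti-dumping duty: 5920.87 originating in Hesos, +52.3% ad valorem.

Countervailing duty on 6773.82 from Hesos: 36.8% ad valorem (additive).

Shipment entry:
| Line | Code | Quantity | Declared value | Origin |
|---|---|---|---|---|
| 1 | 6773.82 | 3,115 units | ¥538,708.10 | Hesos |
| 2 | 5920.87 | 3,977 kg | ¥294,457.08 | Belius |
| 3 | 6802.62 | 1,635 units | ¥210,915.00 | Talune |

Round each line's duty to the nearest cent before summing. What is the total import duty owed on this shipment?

Line 1 (6773.82, Hesos, 3,115 units, ¥538,708.10):
Base rate for 6773.82 is 14% + ¥0.11/unit.
Additional duty on 6773.82 from Hesos: +36.8%. Applied ad valorem rate: 14% + 36.8% = 50.8%.
Duty = ¥538,708.10 × 50.8% + 3,115 × ¥0.11 = ¥274,006.36.
Line 2 (5920.87, Belius, 3,977 kg, ¥294,457.08):
Base rate for 5920.87 is ¥4.26/kg.
Origin Belius is the FTA partner but 5920.87 is not on the preference list; base rate stands.
The additional-duty order on 5920.87 targets Hesos, not Belius; it does not apply.
Duty = 3,977 × ¥4.26 = ¥16,942.02.
Line 3 (6802.62, Talune, 1,635 units, ¥210,915.00):
Base rate for 6802.62 is 19% + ¥3.98/unit.
6802.62 has an FTA preferential rate, but origin Talune is not Belius; base rate stands.
Duty = ¥210,915.00 × 19% + 1,635 × ¥3.98 = ¥46,581.15.
Total = ¥274,006.36 + ¥16,942.02 + ¥46,581.15 = ¥337,529.53.

¥337,529.53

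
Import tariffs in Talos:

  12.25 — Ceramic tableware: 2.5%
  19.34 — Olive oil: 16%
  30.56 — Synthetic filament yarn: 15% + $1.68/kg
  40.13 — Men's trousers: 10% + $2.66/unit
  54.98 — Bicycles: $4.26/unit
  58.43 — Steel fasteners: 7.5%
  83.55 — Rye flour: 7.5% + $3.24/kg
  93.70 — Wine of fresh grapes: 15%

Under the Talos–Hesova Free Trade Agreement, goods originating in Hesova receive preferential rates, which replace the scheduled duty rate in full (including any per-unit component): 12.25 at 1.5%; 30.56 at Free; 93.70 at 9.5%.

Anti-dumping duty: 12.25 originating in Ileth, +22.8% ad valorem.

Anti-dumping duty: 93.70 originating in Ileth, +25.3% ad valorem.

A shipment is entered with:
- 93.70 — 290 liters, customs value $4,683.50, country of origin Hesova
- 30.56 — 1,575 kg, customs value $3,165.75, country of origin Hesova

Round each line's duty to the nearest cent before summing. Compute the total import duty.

$444.93

Line 1 (93.70, Hesova, 290 liters, $4,683.50):
Base rate for 93.70 is 15%.
Origin Hesova qualifies under the Talos–Hesova agreement and 93.70 is covered: preferential rate 9.5% applies instead.
The additional-duty order on 93.70 targets Ileth, not Hesova; it does not apply.
Duty = $4,683.50 × 9.5% = $444.93.
Line 2 (30.56, Hesova, 1,575 kg, $3,165.75):
Base rate for 30.56 is 15% + $1.68/kg.
Origin Hesova qualifies under the Talos–Hesova agreement and 30.56 is covered: preferential rate Free applies instead.
Duty = $3,165.75 × 0% = $0.00.
Total = $444.93 + $0.00 = $444.93.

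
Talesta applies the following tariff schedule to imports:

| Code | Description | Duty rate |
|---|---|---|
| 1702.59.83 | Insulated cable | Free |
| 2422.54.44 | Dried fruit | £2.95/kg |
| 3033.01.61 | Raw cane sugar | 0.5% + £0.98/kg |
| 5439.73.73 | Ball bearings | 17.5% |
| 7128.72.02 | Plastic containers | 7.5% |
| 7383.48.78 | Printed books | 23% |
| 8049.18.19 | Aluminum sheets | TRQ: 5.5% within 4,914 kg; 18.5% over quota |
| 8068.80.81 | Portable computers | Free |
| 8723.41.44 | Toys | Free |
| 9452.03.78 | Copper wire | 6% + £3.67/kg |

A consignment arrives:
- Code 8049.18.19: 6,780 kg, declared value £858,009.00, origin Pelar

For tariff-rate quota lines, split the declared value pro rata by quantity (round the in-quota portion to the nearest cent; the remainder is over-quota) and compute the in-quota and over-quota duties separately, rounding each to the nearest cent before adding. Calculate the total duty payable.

£77,889.00

Line 1 (8049.18.19, Pelar, 6,780 kg, £858,009.00):
Code 8049.18.19 is under a tariff-rate quota (threshold 4,914 kg). In-quota: 4,914 kg at 5.5%; over-quota: 1,866 kg at 18.5%.
Pro-rata value split: in-quota = £858,009.00 × 4,914/6,780 = £621,866.70; over-quota = £858,009.00 − £621,866.70 = £236,142.30.
In-quota duty = £621,866.70 × 5.5% = £34,202.67. Over-quota duty = £236,142.30 × 18.5% = £43,686.33.
Line duty = £34,202.67 + £43,686.33 = £77,889.00.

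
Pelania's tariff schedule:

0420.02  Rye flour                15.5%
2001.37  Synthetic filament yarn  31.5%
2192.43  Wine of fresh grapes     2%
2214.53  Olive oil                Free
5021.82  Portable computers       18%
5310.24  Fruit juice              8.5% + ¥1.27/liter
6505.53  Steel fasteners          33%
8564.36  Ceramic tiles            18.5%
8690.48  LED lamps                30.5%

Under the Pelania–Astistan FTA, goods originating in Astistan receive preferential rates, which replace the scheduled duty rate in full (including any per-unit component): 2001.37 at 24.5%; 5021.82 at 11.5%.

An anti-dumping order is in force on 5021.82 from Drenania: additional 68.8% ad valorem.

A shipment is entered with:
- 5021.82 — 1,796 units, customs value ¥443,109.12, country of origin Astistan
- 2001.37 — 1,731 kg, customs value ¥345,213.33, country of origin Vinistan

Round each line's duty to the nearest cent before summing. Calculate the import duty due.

Line 1 (5021.82, Astistan, 1,796 units, ¥443,109.12):
Base rate for 5021.82 is 18%.
Origin Astistan qualifies under the Pelania–Astistan agreement and 5021.82 is covered: preferential rate 11.5% applies instead.
The additional-duty order on 5021.82 targets Drenania, not Astistan; it does not apply.
Duty = ¥443,109.12 × 11.5% = ¥50,957.55.
Line 2 (2001.37, Vinistan, 1,731 kg, ¥345,213.33):
Base rate for 2001.37 is 31.5%.
2001.37 has an FTA preferential rate, but origin Vinistan is not Astistan; base rate stands.
Duty = ¥345,213.33 × 31.5% = ¥108,742.20.
Total = ¥50,957.55 + ¥108,742.20 = ¥159,699.75.

¥159,699.75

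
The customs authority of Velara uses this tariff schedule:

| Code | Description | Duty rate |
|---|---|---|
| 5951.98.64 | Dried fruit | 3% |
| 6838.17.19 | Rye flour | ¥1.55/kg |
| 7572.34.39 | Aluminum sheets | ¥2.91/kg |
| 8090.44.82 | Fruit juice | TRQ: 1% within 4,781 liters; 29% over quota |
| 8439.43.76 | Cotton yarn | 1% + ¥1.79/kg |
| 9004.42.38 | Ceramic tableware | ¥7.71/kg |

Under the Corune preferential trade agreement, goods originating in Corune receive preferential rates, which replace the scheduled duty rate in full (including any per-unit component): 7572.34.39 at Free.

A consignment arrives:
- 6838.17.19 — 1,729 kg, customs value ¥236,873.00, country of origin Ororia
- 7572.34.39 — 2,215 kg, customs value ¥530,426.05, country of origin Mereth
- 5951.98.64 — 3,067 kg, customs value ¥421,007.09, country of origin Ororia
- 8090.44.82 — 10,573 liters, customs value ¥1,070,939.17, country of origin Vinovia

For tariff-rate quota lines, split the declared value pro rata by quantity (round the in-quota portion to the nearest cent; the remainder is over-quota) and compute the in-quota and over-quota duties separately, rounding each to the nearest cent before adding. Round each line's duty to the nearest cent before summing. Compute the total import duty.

¥196,733.27

Line 1 (6838.17.19, Ororia, 1,729 kg, ¥236,873.00):
Base rate for 6838.17.19 is ¥1.55/kg.
Duty = 1,729 × ¥1.55 = ¥2,679.95.
Line 2 (7572.34.39, Mereth, 2,215 kg, ¥530,426.05):
Base rate for 7572.34.39 is ¥2.91/kg.
7572.34.39 has an FTA preferential rate, but origin Mereth is not Corune; base rate stands.
Duty = 2,215 × ¥2.91 = ¥6,445.65.
Line 3 (5951.98.64, Ororia, 3,067 kg, ¥421,007.09):
Base rate for 5951.98.64 is 3%.
Duty = ¥421,007.09 × 3% = ¥12,630.21.
Line 4 (8090.44.82, Vinovia, 10,573 liters, ¥1,070,939.17):
Code 8090.44.82 is under a tariff-rate quota (threshold 4,781 liters). In-quota: 4,781 liters at 1%; over-quota: 5,792 liters at 29%.
Pro-rata value split: in-quota = ¥1,070,939.17 × 4,781/10,573 = ¥484,267.49; over-quota = ¥1,070,939.17 − ¥484,267.49 = ¥586,671.68.
In-quota duty = ¥484,267.49 × 1% = ¥4,842.67. Over-quota duty = ¥586,671.68 × 29% = ¥170,134.79.
Line duty = ¥4,842.67 + ¥170,134.79 = ¥174,977.46.
Total = ¥2,679.95 + ¥6,445.65 + ¥12,630.21 + ¥174,977.46 = ¥196,733.27.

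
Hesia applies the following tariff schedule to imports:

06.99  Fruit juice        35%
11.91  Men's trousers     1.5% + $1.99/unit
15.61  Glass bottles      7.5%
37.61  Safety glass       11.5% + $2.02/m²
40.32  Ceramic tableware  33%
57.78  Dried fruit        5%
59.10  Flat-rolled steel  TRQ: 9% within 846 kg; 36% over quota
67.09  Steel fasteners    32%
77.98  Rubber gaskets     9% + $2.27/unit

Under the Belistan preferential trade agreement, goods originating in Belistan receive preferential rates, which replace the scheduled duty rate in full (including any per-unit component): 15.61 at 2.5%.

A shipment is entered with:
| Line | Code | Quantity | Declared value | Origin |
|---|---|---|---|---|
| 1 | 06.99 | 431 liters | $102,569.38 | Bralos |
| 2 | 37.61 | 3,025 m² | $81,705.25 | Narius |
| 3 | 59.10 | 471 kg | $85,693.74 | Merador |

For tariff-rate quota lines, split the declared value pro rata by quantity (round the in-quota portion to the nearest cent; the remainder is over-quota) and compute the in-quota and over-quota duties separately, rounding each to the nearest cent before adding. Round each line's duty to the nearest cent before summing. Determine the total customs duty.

$59,118.32

Line 1 (06.99, Bralos, 431 liters, $102,569.38):
Base rate for 06.99 is 35%.
Duty = $102,569.38 × 35% = $35,899.28.
Line 2 (37.61, Narius, 3,025 m², $81,705.25):
Base rate for 37.61 is 11.5% + $2.02/m².
Duty = $81,705.25 × 11.5% + 3,025 × $2.02 = $15,506.60.
Line 3 (59.10, Merador, 471 kg, $85,693.74):
Code 59.10 is under a tariff-rate quota (threshold 846 kg). Quantity 471 kg is within the quota, so the in-quota rate 9% applies to the full value.
Duty = $85,693.74 × 9% = $7,712.44.
Total = $35,899.28 + $15,506.60 + $7,712.44 = $59,118.32.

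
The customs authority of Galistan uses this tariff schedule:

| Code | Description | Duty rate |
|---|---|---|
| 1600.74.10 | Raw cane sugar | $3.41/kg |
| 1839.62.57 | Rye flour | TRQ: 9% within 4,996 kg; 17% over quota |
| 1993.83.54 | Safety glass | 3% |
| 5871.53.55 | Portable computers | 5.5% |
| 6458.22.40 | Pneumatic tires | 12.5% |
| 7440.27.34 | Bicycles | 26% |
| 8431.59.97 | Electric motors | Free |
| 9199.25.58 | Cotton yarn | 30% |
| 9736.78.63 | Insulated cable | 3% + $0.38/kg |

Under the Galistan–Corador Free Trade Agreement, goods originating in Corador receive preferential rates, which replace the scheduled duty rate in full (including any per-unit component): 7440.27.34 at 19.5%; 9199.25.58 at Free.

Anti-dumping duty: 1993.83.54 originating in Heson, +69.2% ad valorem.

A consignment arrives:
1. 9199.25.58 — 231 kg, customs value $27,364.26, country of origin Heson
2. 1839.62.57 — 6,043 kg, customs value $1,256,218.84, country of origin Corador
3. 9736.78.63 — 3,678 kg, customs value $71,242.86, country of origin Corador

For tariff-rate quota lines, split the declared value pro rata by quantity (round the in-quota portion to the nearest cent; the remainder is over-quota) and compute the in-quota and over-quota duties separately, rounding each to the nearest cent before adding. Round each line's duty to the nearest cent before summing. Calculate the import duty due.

Line 1 (9199.25.58, Heson, 231 kg, $27,364.26):
Base rate for 9199.25.58 is 30%.
9199.25.58 has an FTA preferential rate, but origin Heson is not Corador; base rate stands.
Duty = $27,364.26 × 30% = $8,209.28.
Line 2 (1839.62.57, Corador, 6,043 kg, $1,256,218.84):
Code 1839.62.57 is under a tariff-rate quota (threshold 4,996 kg). In-quota: 4,996 kg at 9%; over-quota: 1,047 kg at 17%.
Pro-rata value split: in-quota = $1,256,218.84 × 4,996/6,043 = $1,038,568.48; over-quota = $1,256,218.84 − $1,038,568.48 = $217,650.36.
In-quota duty = $1,038,568.48 × 9% = $93,471.16. Over-quota duty = $217,650.36 × 17% = $37,000.56.
Line duty = $93,471.16 + $37,000.56 = $130,471.72.
Line 3 (9736.78.63, Corador, 3,678 kg, $71,242.86):
Base rate for 9736.78.63 is 3% + $0.38/kg.
Origin Corador is the FTA partner but 9736.78.63 is not on the preference list; base rate stands.
Duty = $71,242.86 × 3% + 3,678 × $0.38 = $3,534.93.
Total = $8,209.28 + $130,471.72 + $3,534.93 = $142,215.93.

$142,215.93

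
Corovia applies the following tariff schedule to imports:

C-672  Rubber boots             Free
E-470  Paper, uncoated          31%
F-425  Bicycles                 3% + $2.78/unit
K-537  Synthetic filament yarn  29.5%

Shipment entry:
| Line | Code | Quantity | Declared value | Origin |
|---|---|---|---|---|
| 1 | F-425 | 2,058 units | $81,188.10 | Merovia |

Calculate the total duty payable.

Line 1 (F-425, Merovia, 2,058 units, $81,188.10):
Base rate for F-425 is 3% + $2.78/unit.
Duty = $81,188.10 × 3% + 2,058 × $2.78 = $8,156.88.

$8,156.88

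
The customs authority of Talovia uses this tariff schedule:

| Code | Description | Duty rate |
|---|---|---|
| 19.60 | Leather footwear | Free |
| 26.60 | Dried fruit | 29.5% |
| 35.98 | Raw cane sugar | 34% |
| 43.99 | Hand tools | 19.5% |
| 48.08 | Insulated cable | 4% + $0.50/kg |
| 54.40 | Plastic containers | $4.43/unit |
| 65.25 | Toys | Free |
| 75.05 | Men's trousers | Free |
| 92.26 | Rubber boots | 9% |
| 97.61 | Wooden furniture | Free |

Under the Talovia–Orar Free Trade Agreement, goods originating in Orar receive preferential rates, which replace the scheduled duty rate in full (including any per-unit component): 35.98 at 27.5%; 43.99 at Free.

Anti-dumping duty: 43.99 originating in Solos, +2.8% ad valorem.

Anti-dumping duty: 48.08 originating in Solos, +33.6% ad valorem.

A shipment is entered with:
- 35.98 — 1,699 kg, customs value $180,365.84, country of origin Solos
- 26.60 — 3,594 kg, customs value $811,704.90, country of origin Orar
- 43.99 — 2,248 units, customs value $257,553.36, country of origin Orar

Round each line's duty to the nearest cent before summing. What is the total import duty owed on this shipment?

Line 1 (35.98, Solos, 1,699 kg, $180,365.84):
Base rate for 35.98 is 34%.
35.98 has an FTA preferential rate, but origin Solos is not Orar; base rate stands.
Duty = $180,365.84 × 34% = $61,324.39.
Line 2 (26.60, Orar, 3,594 kg, $811,704.90):
Base rate for 26.60 is 29.5%.
Origin Orar is the FTA partner but 26.60 is not on the preference list; base rate stands.
Duty = $811,704.90 × 29.5% = $239,452.95.
Line 3 (43.99, Orar, 2,248 units, $257,553.36):
Base rate for 43.99 is 19.5%.
Origin Orar qualifies under the Talovia–Orar agreement and 43.99 is covered: preferential rate Free applies instead.
The additional-duty order on 43.99 targets Solos, not Orar; it does not apply.
Duty = $257,553.36 × 0% = $0.00.
Total = $61,324.39 + $239,452.95 + $0.00 = $300,777.34.

$300,777.34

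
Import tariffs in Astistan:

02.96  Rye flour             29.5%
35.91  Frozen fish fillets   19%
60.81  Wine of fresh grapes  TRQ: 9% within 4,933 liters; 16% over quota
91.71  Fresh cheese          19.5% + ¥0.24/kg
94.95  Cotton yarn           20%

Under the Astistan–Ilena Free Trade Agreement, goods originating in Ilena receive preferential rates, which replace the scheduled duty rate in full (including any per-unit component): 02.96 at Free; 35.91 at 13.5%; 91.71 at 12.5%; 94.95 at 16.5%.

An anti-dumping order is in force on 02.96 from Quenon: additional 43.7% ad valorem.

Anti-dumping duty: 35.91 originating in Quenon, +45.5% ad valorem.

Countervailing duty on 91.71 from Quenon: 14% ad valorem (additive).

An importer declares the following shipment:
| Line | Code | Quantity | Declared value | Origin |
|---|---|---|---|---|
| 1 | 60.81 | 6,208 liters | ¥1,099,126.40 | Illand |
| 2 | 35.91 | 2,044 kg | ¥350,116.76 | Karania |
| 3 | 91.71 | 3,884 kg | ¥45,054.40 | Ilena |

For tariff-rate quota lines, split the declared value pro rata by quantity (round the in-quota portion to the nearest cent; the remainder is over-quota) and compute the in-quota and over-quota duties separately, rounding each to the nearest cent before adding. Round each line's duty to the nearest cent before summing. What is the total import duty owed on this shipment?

¥186,877.07

Line 1 (60.81, Illand, 6,208 liters, ¥1,099,126.40):
Code 60.81 is under a tariff-rate quota (threshold 4,933 liters). In-quota: 4,933 liters at 9%; over-quota: 1,275 liters at 16%.
Pro-rata value split: in-quota = ¥1,099,126.40 × 4,933/6,208 = ¥873,387.65; over-quota = ¥1,099,126.40 − ¥873,387.65 = ¥225,738.75.
In-quota duty = ¥873,387.65 × 9% = ¥78,604.89. Over-quota duty = ¥225,738.75 × 16% = ¥36,118.20.
Line duty = ¥78,604.89 + ¥36,118.20 = ¥114,723.09.
Line 2 (35.91, Karania, 2,044 kg, ¥350,116.76):
Base rate for 35.91 is 19%.
35.91 has an FTA preferential rate, but origin Karania is not Ilena; base rate stands.
The additional-duty order on 35.91 targets Quenon, not Karania; it does not apply.
Duty = ¥350,116.76 × 19% = ¥66,522.18.
Line 3 (91.71, Ilena, 3,884 kg, ¥45,054.40):
Base rate for 91.71 is 19.5% + ¥0.24/kg.
Origin Ilena qualifies under the Astistan–Ilena agreement and 91.71 is covered: preferential rate 12.5% applies instead.
The additional-duty order on 91.71 targets Quenon, not Ilena; it does not apply.
Duty = ¥45,054.40 × 12.5% = ¥5,631.80.
Total = ¥114,723.09 + ¥66,522.18 + ¥5,631.80 = ¥186,877.07.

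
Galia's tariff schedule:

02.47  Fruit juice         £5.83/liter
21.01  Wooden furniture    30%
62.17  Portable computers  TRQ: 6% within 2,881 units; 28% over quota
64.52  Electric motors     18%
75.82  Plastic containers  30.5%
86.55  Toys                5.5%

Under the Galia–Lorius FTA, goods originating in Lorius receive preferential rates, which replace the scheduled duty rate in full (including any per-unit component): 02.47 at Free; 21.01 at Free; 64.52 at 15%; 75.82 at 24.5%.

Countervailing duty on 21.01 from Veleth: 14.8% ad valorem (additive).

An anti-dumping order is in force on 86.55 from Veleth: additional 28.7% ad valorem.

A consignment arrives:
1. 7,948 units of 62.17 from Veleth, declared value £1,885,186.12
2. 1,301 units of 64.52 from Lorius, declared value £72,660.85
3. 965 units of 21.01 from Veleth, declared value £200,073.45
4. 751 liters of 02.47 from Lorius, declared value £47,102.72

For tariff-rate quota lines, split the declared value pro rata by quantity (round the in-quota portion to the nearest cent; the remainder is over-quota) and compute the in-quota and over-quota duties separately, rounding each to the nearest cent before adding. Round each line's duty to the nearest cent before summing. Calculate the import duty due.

Line 1 (62.17, Veleth, 7,948 units, £1,885,186.12):
Code 62.17 is under a tariff-rate quota (threshold 2,881 units). In-quota: 2,881 units at 6%; over-quota: 5,067 units at 28%.
Pro-rata value split: in-quota = £1,885,186.12 × 2,881/7,948 = £683,344.39; over-quota = £1,885,186.12 − £683,344.39 = £1,201,841.73.
In-quota duty = £683,344.39 × 6% = £41,000.66. Over-quota duty = £1,201,841.73 × 28% = £336,515.68.
Line duty = £41,000.66 + £336,515.68 = £377,516.34.
Line 2 (64.52, Lorius, 1,301 units, £72,660.85):
Base rate for 64.52 is 18%.
Origin Lorius qualifies under the Galia–Lorius agreement and 64.52 is covered: preferential rate 15% applies instead.
Duty = £72,660.85 × 15% = £10,899.13.
Line 3 (21.01, Veleth, 965 units, £200,073.45):
Base rate for 21.01 is 30%.
21.01 has an FTA preferential rate, but origin Veleth is not Lorius; base rate stands.
Additional duty on 21.01 from Veleth: +14.8%. Applied ad valorem rate: 30% + 14.8% = 44.8%.
Duty = £200,073.45 × 44.8% = £89,632.91.
Line 4 (02.47, Lorius, 751 liters, £47,102.72):
Base rate for 02.47 is £5.83/liter.
Origin Lorius qualifies under the Galia–Lorius agreement and 02.47 is covered: preferential rate Free applies instead.
Duty = £47,102.72 × 0% = £0.00.
Total = £377,516.34 + £10,899.13 + £89,632.91 + £0.00 = £478,048.38.

£478,048.38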